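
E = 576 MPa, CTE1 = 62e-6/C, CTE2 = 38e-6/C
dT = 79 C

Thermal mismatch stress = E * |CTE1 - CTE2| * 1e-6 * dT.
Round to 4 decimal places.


= 576 * 24e-6 * 79
= 1.0921 MPa

1.0921


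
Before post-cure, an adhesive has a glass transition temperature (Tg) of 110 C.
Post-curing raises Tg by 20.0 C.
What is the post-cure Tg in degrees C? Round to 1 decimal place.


Tg_post = Tg_base + delta_Tg
= 110 + 20.0
= 130.0 C

130.0


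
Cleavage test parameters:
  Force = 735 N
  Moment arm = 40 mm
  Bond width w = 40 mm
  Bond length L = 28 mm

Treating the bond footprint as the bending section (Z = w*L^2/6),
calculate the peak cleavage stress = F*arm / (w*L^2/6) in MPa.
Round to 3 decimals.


M = 735 * 40 = 29400 N*mm
Z = 40 * 28^2 / 6 = 31360 / 6 mm^3
sigma = M / Z = 6 * 29400 / 31360 = 176400 / 31360
= 5.625 MPa

5.625


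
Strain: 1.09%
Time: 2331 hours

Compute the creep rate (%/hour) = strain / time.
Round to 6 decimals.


Creep rate = 1.09 / 2331
= 0.000468 %/h

0.000468


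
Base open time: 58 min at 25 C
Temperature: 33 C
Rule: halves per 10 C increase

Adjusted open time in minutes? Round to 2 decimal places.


Acceleration = 2^((33-25)/10) = 1.7411
Open time = 58 / 1.7411 = 33.31 min

33.31


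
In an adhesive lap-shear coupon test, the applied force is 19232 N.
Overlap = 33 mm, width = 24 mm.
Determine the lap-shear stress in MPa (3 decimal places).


stress = F / (overlap * width)
= 19232 / (33 * 24)
= 24.283 MPa

24.283


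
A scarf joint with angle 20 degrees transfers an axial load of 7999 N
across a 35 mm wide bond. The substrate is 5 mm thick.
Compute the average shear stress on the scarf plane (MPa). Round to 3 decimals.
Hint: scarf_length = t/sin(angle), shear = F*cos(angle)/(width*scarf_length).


scarf_length = 5 / sin(20 deg) = 14.6190 mm
cos(20 deg) = 0.939693
shear stress = 7999 * 0.939693 / (35 * 14.6190)
= 14.690 MPa

14.690


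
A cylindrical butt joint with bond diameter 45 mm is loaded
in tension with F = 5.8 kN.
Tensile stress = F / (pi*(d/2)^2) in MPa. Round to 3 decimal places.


Area = pi * (45/2)^2 = 1590.4313 mm^2
Stress = 5.8*1000 / 1590.4313
= 3.647 MPa

3.647


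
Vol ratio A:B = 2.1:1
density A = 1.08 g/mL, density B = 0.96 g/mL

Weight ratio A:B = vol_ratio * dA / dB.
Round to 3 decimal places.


Weight ratio = 2.1 * 1.08 / 0.96
= 2.363

2.363


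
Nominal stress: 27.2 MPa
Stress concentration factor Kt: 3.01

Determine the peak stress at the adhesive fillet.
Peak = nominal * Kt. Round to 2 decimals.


Peak stress = 27.2 * 3.01
= 81.87 MPa

81.87


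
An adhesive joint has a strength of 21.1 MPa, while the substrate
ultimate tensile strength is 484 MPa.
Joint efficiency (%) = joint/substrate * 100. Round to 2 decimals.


Efficiency = 21.1 / 484 * 100
= 4.36%

4.36


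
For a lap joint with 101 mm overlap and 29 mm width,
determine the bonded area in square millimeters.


Area = 101 * 29 = 2929 mm^2

2929


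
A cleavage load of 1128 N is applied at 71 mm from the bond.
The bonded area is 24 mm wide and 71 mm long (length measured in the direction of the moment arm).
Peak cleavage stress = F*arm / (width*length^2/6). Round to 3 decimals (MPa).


Moment = 1128 * 71 = 80088 N*mm
Section modulus = 24 * 5041 / 6 = 120984 / 6 mm^3
Stress = 80088 / (120984 / 6) = 480528 / 120984
= 3.972 MPa

3.972


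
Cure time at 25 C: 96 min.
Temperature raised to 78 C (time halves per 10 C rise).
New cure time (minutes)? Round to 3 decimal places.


Acceleration factor = 2^(53/10) = 39.3966
New time = 96 / 39.3966 = 2.437 min

2.437


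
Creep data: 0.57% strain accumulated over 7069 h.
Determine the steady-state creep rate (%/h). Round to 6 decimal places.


Rate = 0.57 / 7069 = 0.000081 %/h

0.000081


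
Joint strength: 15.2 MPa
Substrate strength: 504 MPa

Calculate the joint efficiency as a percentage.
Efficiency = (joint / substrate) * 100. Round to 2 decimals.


Efficiency = (15.2 / 504) * 100 = 3.02%

3.02


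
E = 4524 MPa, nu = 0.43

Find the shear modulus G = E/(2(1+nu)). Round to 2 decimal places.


G = 4524 / (2 * 1.43)
= 1581.82 MPa

1581.82


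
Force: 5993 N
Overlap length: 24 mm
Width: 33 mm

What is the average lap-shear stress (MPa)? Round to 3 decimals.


Average shear stress = F / (overlap * width)
= 5993 / (24 * 33)
= 7.567 MPa

7.567


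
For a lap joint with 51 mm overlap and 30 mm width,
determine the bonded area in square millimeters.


Area = 51 * 30 = 1530 mm^2

1530


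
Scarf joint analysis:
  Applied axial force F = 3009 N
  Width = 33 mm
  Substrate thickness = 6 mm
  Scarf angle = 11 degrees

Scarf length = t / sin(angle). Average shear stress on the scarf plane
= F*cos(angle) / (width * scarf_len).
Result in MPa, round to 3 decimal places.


Scarf length = 6 / sin(11 deg) = 31.4451 mm
cos(11 deg) = 0.981627
Shear = 3009 * 0.981627 / (33 * 31.4451)
= 2.846 MPa

2.846


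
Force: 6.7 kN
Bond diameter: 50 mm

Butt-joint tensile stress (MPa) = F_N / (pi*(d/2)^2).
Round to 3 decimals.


F_N = 6.7 * 1000 = 6700.0 N
A = pi*(25.0)^2 = 1963.4954 mm^2
stress = 6700.0 / 1963.4954 = 3.412 MPa

3.412


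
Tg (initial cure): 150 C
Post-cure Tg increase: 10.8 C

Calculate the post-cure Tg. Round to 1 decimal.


Post-cure Tg = 150 + 10.8 = 160.8 C

160.8


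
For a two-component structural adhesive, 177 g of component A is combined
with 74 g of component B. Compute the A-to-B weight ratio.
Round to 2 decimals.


Weight ratio A:B = 177 / 74
= 2.39

2.39


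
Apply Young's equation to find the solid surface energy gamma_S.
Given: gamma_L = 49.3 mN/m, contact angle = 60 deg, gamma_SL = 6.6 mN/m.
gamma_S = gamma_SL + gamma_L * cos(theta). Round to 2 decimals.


theta_rad = 60 * pi/180 = 1.047198
gamma_S = 6.6 + 49.3 * cos(1.047198)
= 31.25 mN/m

31.25


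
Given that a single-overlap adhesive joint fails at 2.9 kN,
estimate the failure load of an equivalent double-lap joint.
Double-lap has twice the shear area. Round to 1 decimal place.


Double-lap factor = 2
Expected load = 2.9 * 2 = 5.8 kN

5.8


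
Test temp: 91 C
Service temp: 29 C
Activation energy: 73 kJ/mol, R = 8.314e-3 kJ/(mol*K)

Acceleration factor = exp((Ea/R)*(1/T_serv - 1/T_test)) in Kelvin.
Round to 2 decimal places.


AF = exp((73/0.008314)*(1/302.15 - 1/364.15))
= 140.85

140.85


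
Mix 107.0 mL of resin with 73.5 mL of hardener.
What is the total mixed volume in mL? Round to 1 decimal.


Total = 107.0 + 73.5 = 180.5 mL

180.5


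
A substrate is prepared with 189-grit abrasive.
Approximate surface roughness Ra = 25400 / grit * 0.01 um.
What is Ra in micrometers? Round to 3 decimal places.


Ra = 25400 / 189 * 0.01 = 1.344 um

1.344


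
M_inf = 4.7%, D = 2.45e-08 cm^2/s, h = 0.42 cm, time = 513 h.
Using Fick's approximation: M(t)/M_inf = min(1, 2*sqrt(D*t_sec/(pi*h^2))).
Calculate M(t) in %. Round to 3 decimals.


t = 1846800 s
ratio = min(1, 2*sqrt(2.45e-08*1846800/(pi*0.1764)))
= 0.571477
M(t) = 4.7 * 0.571477 = 2.686%

2.686


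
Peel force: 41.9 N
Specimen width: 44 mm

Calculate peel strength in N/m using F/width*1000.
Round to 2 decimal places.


Peel strength = 41.9 / 44 * 1000 = 952.27 N/m

952.27


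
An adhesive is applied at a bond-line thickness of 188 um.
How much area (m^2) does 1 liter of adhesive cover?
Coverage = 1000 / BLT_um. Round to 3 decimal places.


Coverage = 1000 / 188 = 5.319 m^2

5.319


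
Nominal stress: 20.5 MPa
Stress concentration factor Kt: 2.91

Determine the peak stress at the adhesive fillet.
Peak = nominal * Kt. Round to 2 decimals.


Peak stress = 20.5 * 2.91
= 59.66 MPa

59.66


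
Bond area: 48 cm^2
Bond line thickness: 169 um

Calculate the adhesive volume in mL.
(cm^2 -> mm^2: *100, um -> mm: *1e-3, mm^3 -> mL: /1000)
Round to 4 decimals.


V = 48*100 * 169*1e-3 / 1000
= 0.8112 mL

0.8112


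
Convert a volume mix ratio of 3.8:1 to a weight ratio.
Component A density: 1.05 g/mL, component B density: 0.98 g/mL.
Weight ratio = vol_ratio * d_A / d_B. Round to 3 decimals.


= 3.8 * 1.05 / 0.98 = 4.071

4.071


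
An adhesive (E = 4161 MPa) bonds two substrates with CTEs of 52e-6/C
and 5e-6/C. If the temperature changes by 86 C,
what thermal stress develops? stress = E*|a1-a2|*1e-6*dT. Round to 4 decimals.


Stress = 4161 * |52 - 5| * 1e-6 * 86
= 16.8188 MPa

16.8188


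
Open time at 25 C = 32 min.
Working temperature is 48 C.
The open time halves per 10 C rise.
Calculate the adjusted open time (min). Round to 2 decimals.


factor = 2^((48 - 25) / 10) = 4.9246
ot = 32 / 4.9246 = 6.50 min

6.50


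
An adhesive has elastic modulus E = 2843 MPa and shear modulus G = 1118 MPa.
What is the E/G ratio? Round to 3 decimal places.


E/G = 2843 / 1118 = 2.543

2.543


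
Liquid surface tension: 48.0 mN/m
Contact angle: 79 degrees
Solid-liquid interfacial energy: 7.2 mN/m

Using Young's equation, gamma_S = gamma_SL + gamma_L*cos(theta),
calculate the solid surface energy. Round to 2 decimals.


gamma_S = 7.2 + 48.0 * cos(79)
= 16.36 mN/m

16.36


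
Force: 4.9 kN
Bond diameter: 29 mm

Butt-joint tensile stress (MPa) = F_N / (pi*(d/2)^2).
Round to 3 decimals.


F_N = 4.9 * 1000 = 4900.0 N
A = pi*(14.5)^2 = 660.5199 mm^2
stress = 4900.0 / 660.5199 = 7.418 MPa

7.418


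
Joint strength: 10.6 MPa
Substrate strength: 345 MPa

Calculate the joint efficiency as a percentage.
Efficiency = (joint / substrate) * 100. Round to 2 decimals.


Efficiency = (10.6 / 345) * 100 = 3.07%

3.07


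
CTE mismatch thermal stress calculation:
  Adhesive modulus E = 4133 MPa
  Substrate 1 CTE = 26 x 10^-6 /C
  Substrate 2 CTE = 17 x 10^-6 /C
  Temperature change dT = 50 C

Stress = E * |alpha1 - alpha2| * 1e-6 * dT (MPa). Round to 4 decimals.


delta_alpha = |26 - 17| = 9 x 10^-6/C
Stress = 4133 * 9e-6 * 50
= 1.8599 MPa

1.8599


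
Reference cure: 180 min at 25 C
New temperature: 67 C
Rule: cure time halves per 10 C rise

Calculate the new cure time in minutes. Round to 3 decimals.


factor = 2^((67-25)/10) = 18.3792
t_new = 180 / 18.3792 = 9.794 min

9.794


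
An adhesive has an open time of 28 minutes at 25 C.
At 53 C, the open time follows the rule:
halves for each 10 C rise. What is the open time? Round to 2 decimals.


Factor = 2^((53-25)/10) = 6.9644
Open time = 28 / 6.9644 = 4.02 min

4.02


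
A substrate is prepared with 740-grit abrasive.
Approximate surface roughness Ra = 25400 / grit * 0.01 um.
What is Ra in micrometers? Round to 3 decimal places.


Ra = 25400 / 740 * 0.01 = 0.343 um

0.343


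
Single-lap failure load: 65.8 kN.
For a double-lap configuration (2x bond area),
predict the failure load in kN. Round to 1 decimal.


Failure load = 65.8 * 2 = 131.6 kN

131.6


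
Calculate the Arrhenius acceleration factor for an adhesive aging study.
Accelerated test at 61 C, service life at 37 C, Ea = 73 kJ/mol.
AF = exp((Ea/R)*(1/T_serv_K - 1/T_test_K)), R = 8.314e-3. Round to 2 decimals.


T_test = 334.15 K, T_serv = 310.15 K
Ea/R = 73 / 0.008314 = 8780.37
AF = exp(8780.37 * (1/310.15 - 1/334.15))
= 7.64

7.64


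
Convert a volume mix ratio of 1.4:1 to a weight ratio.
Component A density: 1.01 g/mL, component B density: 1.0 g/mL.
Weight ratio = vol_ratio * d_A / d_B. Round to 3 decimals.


= 1.4 * 1.01 / 1.0 = 1.414

1.414


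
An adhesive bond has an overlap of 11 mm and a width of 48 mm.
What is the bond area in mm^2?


Bond area = overlap * width
= 11 * 48
= 528 mm^2

528


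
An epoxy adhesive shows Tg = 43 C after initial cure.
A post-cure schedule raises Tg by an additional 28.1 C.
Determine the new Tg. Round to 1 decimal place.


New Tg = 43 + 28.1
= 71.1 C

71.1


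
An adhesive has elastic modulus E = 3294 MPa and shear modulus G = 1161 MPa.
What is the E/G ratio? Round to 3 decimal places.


E/G = 3294 / 1161 = 2.837

2.837


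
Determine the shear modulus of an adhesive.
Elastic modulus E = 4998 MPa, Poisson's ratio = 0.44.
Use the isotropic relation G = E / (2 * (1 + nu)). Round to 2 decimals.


G = 4998 / (2*(1+0.44)) = 4998 / 2.88
= 1735.42 MPa

1735.42


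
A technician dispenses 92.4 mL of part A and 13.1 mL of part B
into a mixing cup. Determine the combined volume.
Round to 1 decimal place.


Combined volume = 92.4 + 13.1
= 105.5 mL

105.5


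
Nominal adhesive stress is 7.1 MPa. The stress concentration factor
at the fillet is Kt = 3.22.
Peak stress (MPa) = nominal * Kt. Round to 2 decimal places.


Peak = 7.1 * 3.22 = 22.86 MPa

22.86


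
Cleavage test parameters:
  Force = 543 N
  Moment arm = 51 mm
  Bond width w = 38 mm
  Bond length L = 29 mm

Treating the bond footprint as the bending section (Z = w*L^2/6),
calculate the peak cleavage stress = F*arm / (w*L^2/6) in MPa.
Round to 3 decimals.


M = 543 * 51 = 27693 N*mm
Z = 38 * 29^2 / 6 = 31958 / 6 mm^3
sigma = M / Z = 6 * 27693 / 31958 = 166158 / 31958
= 5.199 MPa

5.199


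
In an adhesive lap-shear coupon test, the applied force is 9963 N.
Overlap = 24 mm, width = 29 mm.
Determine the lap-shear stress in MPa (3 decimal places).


stress = F / (overlap * width)
= 9963 / (24 * 29)
= 14.315 MPa

14.315


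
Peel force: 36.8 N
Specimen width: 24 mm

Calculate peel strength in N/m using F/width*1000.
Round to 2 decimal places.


Peel strength = 36.8 / 24 * 1000 = 1533.33 N/m

1533.33


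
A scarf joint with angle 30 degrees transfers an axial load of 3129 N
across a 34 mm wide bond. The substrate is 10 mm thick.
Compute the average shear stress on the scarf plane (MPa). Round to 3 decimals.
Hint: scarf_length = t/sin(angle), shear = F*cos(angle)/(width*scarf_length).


scarf_length = 10 / sin(30 deg) = 20.0000 mm
cos(30 deg) = 0.866025
shear stress = 3129 * 0.866025 / (34 * 20.0000)
= 3.985 MPa

3.985


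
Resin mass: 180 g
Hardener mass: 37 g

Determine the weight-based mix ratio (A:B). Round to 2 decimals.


Ratio = 180 / 37 = 4.86

4.86


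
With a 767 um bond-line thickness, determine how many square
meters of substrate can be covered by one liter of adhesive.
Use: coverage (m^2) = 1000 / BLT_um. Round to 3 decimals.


Coverage = 1000 / 767 = 1.304 m^2

1.304


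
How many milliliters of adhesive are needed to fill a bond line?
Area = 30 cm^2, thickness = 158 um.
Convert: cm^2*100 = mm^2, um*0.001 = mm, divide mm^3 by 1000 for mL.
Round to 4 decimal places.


= (30 * 100) * (158 * 0.001) / 1000
= 0.4740 mL

0.4740


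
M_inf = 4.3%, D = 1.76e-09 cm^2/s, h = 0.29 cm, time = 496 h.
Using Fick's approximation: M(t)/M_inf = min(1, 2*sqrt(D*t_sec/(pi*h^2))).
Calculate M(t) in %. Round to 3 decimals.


t = 1785600 s
ratio = min(1, 2*sqrt(1.76e-09*1785600/(pi*0.0841)))
= 0.218125
M(t) = 4.3 * 0.218125 = 0.938%

0.938


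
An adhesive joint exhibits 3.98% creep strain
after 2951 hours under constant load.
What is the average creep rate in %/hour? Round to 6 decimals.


Creep rate = strain / time
= 3.98 / 2951
= 0.001349 %/h

0.001349


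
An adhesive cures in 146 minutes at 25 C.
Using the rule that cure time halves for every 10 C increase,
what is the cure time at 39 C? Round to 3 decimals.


Factor = 2^((39 - 25) / 10) = 2.6390
Cure time = 146 / 2.6390
= 55.324 minutes

55.324


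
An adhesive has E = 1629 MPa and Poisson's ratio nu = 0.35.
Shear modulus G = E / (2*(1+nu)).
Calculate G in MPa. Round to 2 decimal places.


G = 1629 / (2*(1+0.35))
= 1629 / 2.70
= 603.33 MPa

603.33


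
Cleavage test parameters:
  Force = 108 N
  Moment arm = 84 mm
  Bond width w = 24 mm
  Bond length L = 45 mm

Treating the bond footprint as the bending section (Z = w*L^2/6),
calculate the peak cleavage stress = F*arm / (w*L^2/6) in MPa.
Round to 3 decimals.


M = 108 * 84 = 9072 N*mm
Z = 24 * 45^2 / 6 = 48600 / 6 mm^3
sigma = M / Z = 6 * 9072 / 48600 = 54432 / 48600
= 1.120 MPa

1.120


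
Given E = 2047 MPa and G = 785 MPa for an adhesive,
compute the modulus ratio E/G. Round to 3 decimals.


E/G ratio = 2047 / 785 = 2.608

2.608


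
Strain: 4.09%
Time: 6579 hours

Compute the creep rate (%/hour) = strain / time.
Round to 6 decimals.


Creep rate = 4.09 / 6579
= 0.000622 %/h

0.000622


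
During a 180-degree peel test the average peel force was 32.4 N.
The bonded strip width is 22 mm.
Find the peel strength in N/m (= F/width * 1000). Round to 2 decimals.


Peel strength = F/width * 1000
= 32.4 / 22 * 1000
= 1472.73 N/m

1472.73


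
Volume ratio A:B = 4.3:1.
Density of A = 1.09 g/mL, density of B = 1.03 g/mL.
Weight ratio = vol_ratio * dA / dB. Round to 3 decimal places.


Wt ratio = 4.3 * 1.09 / 1.03
= 4.550

4.550


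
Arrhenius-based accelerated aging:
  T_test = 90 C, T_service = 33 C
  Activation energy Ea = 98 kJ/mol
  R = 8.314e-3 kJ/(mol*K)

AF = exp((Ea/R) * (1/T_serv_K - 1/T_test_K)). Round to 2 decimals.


T_test_K = 363.15, T_serv_K = 306.15
AF = exp((98/8.314e-3) * (1/306.15 - 1/363.15))
= 421.26

421.26


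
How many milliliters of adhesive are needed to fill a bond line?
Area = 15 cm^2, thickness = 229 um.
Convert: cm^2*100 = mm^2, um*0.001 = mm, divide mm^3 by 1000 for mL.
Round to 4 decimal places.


= (15 * 100) * (229 * 0.001) / 1000
= 0.3435 mL

0.3435


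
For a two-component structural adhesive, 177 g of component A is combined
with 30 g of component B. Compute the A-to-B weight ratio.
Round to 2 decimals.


Weight ratio A:B = 177 / 30
= 5.90

5.90


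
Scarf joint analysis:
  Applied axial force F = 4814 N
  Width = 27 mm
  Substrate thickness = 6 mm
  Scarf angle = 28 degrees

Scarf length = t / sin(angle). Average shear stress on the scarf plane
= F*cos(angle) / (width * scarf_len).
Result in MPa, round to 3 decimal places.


Scarf length = 6 / sin(28 deg) = 12.7803 mm
cos(28 deg) = 0.882948
Shear = 4814 * 0.882948 / (27 * 12.7803)
= 12.318 MPa

12.318


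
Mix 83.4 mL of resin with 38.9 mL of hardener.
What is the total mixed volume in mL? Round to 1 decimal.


Total = 83.4 + 38.9 = 122.3 mL

122.3


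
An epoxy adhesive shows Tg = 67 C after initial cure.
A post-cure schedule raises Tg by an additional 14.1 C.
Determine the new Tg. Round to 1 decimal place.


New Tg = 67 + 14.1
= 81.1 C

81.1


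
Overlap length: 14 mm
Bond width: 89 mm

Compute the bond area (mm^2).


Bond area = 14 * 89 = 1246 mm^2

1246


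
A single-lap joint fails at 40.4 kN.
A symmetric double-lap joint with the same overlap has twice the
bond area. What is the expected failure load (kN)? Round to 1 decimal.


Double-lap load = 2 * 40.4 = 80.8 kN

80.8


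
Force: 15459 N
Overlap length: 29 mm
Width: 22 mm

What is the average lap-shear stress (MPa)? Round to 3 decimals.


Average shear stress = F / (overlap * width)
= 15459 / (29 * 22)
= 24.230 MPa

24.230


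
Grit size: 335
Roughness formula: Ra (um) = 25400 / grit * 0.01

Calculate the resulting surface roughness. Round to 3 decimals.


Ra = 25400 / 335 * 0.01
= 0.758 um

0.758


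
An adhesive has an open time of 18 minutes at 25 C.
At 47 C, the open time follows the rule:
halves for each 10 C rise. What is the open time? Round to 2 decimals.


Factor = 2^((47-25)/10) = 4.5948
Open time = 18 / 4.5948 = 3.92 min

3.92


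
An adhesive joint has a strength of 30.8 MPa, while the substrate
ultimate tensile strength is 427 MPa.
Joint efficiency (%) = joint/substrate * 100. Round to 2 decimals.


Efficiency = 30.8 / 427 * 100
= 7.21%

7.21


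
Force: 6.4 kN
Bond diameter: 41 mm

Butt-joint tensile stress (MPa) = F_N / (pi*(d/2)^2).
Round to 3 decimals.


F_N = 6.4 * 1000 = 6400.0 N
A = pi*(20.5)^2 = 1320.2543 mm^2
stress = 6400.0 / 1320.2543 = 4.848 MPa

4.848


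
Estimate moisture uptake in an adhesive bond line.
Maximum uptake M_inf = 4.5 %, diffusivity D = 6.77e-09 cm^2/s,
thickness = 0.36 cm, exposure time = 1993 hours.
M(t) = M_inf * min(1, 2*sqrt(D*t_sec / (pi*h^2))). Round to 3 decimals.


Convert time: 1993 h = 7174800 s
ratio = min(1, 2*sqrt(6.77e-09*7174800/(pi*0.36^2)))
= 0.690799
M(t) = 4.5 * 0.690799 = 3.109%

3.109


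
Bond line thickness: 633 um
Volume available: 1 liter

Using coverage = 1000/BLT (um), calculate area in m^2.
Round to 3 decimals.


1 L = 1e6 mm^3, thickness = 633 um = 0.633 mm
Area = 1e6 / 0.633 mm^2 = (1e6 / 0.633) / 1e6 m^2 = 1000 / 633 m^2
= 1.580 m^2

1.580


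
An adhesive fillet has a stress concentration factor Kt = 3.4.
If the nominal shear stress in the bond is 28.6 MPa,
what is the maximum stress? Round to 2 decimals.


Max stress = 28.6 * 3.4 = 97.24 MPa

97.24


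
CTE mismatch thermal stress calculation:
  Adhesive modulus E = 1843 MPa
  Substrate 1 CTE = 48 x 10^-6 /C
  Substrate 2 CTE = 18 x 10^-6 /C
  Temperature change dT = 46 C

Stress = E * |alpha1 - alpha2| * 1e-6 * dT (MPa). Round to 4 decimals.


delta_alpha = |48 - 18| = 30 x 10^-6/C
Stress = 1843 * 30e-6 * 46
= 2.5433 MPa

2.5433


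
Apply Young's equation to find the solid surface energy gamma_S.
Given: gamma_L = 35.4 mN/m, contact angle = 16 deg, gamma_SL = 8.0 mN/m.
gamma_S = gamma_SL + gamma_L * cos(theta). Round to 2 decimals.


theta_rad = 16 * pi/180 = 0.279253
gamma_S = 8.0 + 35.4 * cos(0.279253)
= 42.03 mN/m

42.03


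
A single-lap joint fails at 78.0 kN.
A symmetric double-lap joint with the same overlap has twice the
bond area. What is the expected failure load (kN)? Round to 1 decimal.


Double-lap load = 2 * 78.0 = 156.0 kN

156.0


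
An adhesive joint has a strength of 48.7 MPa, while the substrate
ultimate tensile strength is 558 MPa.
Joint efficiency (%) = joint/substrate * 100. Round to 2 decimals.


Efficiency = 48.7 / 558 * 100
= 8.73%

8.73


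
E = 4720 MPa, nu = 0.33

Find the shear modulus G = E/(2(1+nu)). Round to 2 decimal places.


G = 4720 / (2 * 1.33)
= 1774.44 MPa

1774.44


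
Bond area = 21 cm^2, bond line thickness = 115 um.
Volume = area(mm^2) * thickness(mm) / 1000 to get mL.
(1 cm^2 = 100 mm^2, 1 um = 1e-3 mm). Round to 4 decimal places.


area_mm2 = 21 * 100 = 2100
blt_mm = 115 * 1e-3 = 0.115
vol_mm3 = 2100 * 0.115 = 241.5
vol_mL = 241.5 / 1000 = 0.2415 mL

0.2415


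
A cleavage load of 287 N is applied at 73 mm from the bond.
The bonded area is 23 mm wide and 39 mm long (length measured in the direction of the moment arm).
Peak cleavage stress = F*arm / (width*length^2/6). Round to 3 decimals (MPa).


Moment = 287 * 73 = 20951 N*mm
Section modulus = 23 * 1521 / 6 = 34983 / 6 mm^3
Stress = 20951 / (34983 / 6) = 125706 / 34983
= 3.593 MPa

3.593


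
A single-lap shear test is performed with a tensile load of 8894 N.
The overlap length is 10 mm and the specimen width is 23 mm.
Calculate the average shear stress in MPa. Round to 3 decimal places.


Shear stress = F / (overlap * width)
= 8894 / (10 * 23)
= 8894 / 230
= 38.670 MPa

38.670


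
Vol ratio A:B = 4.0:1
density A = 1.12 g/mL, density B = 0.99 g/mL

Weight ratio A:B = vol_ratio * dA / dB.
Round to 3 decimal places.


Weight ratio = 4.0 * 1.12 / 0.99
= 4.525

4.525


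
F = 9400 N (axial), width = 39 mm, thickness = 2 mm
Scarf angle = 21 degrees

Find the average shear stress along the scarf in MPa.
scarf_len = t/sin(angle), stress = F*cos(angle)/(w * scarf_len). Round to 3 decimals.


scarf_len = 2/sin(21 deg) = 5.5809
cos(21 deg) = 0.933580
stress = 9400*0.933580/(39*5.5809) = 40.319 MPa

40.319


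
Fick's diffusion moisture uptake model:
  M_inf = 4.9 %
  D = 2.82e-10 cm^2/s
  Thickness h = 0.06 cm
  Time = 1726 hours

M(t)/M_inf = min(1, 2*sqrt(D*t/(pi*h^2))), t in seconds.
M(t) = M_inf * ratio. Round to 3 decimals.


t_sec = 1726 * 3600 = 6213600
ratio = 2*sqrt(2.82e-10*6213600/(pi*0.06^2))
= min(1, 0.787227)
= 0.787227
M(t) = 4.9 * 0.787227 = 3.857 %

3.857


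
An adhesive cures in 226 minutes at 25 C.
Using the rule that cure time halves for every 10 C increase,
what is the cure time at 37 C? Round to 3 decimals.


Factor = 2^((37 - 25) / 10) = 2.2974
Cure time = 226 / 2.2974
= 98.372 minutes

98.372


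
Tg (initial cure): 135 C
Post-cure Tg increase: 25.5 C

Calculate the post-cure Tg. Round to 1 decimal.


Post-cure Tg = 135 + 25.5 = 160.5 C

160.5


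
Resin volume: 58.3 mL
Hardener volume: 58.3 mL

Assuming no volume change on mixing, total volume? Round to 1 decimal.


V_total = 58.3 + 58.3 = 116.6 mL

116.6


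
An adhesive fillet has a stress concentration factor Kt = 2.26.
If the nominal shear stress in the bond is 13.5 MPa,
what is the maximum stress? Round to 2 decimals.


Max stress = 13.5 * 2.26 = 30.51 MPa

30.51


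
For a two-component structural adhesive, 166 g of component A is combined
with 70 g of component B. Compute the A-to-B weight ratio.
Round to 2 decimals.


Weight ratio A:B = 166 / 70
= 2.37

2.37


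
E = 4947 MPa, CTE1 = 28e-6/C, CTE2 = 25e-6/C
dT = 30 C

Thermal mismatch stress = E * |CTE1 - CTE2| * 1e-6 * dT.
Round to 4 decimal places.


= 4947 * 3e-6 * 30
= 0.4452 MPa

0.4452


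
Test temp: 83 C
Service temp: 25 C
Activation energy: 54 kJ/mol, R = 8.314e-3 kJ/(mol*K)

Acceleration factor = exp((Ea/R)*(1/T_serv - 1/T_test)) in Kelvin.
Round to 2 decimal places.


AF = exp((54/0.008314)*(1/298.15 - 1/356.15))
= 34.73

34.73


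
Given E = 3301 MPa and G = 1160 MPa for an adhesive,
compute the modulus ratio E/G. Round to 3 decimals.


E/G ratio = 3301 / 1160 = 2.846

2.846


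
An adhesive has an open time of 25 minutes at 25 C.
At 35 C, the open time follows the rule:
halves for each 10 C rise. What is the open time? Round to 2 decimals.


Factor = 2^((35-25)/10) = 2.0000
Open time = 25 / 2.0000 = 12.50 min

12.50


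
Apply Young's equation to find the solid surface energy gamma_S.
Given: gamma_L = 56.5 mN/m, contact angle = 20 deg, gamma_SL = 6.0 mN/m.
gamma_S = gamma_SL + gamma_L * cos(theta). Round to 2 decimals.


theta_rad = 20 * pi/180 = 0.349066
gamma_S = 6.0 + 56.5 * cos(0.349066)
= 59.09 mN/m

59.09


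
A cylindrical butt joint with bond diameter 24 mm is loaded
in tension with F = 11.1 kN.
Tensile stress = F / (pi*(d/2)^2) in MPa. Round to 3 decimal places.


Area = pi * (24/2)^2 = 452.3893 mm^2
Stress = 11.1*1000 / 452.3893
= 24.536 MPa

24.536


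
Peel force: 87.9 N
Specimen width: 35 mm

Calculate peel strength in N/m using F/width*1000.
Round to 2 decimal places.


Peel strength = 87.9 / 35 * 1000 = 2511.43 N/m

2511.43


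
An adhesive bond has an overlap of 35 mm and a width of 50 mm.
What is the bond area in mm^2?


Bond area = overlap * width
= 35 * 50
= 1750 mm^2

1750


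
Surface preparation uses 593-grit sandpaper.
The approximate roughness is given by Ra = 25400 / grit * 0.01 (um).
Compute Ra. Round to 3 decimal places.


Ra = 25400 / 593 * 0.01
= 254 / 593
= 0.428 um

0.428


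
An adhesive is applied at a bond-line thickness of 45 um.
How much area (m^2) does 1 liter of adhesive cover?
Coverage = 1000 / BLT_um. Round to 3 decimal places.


Coverage = 1000 / 45 = 22.222 m^2

22.222


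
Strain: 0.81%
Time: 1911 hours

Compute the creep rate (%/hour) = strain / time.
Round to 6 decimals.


Creep rate = 0.81 / 1911
= 0.000424 %/h

0.000424


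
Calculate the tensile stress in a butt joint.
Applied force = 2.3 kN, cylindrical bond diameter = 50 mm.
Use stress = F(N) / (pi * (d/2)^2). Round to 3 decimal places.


A = pi * 25.0^2 = 1963.4954 mm^2
sigma = 2300.0 / 1963.4954 = 1.171 MPa

1.171


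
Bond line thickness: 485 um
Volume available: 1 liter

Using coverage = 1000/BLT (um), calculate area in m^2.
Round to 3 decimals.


1 L = 1e6 mm^3, thickness = 485 um = 0.485 mm
Area = 1e6 / 0.485 mm^2 = (1e6 / 0.485) / 1e6 m^2 = 1000 / 485 m^2
= 2.062 m^2

2.062


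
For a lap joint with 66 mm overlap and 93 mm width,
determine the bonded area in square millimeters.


Area = 66 * 93 = 6138 mm^2

6138


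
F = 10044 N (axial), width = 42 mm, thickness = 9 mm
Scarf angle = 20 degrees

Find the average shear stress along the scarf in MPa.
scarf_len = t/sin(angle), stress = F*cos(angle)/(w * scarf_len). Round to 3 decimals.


scarf_len = 9/sin(20 deg) = 26.3142
cos(20 deg) = 0.939693
stress = 10044*0.939693/(42*26.3142) = 8.540 MPa

8.540


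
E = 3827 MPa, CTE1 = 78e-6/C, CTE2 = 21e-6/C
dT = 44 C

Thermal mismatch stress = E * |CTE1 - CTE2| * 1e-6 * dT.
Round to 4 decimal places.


= 3827 * 57e-6 * 44
= 9.5981 MPa

9.5981


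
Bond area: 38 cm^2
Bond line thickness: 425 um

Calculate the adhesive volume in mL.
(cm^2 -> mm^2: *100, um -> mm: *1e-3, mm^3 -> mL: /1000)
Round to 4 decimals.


V = 38*100 * 425*1e-3 / 1000
= 1.6150 mL

1.6150


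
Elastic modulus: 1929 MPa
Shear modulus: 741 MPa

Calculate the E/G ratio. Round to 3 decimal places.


E / G = 1929 / 741 = 2.603

2.603


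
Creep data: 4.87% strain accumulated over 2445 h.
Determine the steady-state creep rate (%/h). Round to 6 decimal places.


Rate = 4.87 / 2445 = 0.001992 %/h

0.001992


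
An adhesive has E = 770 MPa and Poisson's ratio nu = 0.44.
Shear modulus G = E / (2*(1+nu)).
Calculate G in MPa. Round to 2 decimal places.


G = 770 / (2*(1+0.44))
= 770 / 2.88
= 267.36 MPa

267.36


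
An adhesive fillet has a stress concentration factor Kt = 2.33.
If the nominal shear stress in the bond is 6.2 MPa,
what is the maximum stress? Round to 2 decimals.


Max stress = 6.2 * 2.33 = 14.45 MPa

14.45


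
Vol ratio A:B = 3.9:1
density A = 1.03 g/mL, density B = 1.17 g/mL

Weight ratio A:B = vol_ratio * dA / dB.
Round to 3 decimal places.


Weight ratio = 3.9 * 1.03 / 1.17
= 3.433

3.433


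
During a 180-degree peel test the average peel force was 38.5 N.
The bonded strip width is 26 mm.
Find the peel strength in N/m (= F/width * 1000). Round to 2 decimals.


Peel strength = F/width * 1000
= 38.5 / 26 * 1000
= 1480.77 N/m

1480.77


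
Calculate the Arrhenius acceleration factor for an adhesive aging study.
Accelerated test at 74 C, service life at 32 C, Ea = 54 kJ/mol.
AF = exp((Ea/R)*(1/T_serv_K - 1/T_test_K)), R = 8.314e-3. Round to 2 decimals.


T_test = 347.15 K, T_serv = 305.15 K
Ea/R = 54 / 0.008314 = 6495.07
AF = exp(6495.07 * (1/305.15 - 1/347.15))
= 13.13

13.13


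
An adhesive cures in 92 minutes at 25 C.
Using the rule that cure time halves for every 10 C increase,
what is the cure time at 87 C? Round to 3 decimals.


Factor = 2^((87 - 25) / 10) = 73.5167
Cure time = 92 / 73.5167
= 1.251 minutes

1.251


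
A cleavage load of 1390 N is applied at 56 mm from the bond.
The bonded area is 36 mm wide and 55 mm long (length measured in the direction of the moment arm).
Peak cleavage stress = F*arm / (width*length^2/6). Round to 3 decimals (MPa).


Moment = 1390 * 56 = 77840 N*mm
Section modulus = 36 * 3025 / 6 = 108900 / 6 mm^3
Stress = 77840 / (108900 / 6) = 467040 / 108900
= 4.289 MPa

4.289


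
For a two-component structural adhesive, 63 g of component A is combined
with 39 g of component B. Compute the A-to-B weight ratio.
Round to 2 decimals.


Weight ratio A:B = 63 / 39
= 1.62

1.62


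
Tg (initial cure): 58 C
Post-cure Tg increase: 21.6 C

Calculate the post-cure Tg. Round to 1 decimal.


Post-cure Tg = 58 + 21.6 = 79.6 C

79.6


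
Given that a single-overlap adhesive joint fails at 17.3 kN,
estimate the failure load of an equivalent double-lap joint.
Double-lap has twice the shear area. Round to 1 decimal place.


Double-lap factor = 2
Expected load = 17.3 * 2 = 34.6 kN

34.6


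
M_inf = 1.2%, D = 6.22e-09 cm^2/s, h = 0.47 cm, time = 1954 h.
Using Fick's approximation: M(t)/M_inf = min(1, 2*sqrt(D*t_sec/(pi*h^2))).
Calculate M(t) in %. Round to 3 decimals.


t = 7034400 s
ratio = min(1, 2*sqrt(6.22e-09*7034400/(pi*0.2209)))
= 0.502188
M(t) = 1.2 * 0.502188 = 0.603%

0.603


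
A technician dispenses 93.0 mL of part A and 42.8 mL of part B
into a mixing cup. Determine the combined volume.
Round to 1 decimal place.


Combined volume = 93.0 + 42.8
= 135.8 mL

135.8


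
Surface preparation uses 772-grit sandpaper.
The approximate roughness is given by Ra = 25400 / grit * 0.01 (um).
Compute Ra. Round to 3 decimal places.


Ra = 25400 / 772 * 0.01
= 254 / 772
= 0.329 um

0.329


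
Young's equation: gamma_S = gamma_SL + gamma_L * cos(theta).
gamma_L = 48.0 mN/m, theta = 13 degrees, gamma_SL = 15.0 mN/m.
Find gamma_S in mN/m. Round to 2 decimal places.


cos(13 deg) = 0.974370
gamma_S = 15.0 + 48.0 * 0.974370
= 61.77 mN/m

61.77


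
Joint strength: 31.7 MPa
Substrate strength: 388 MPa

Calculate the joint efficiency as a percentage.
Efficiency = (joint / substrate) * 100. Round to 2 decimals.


Efficiency = (31.7 / 388) * 100 = 8.17%

8.17


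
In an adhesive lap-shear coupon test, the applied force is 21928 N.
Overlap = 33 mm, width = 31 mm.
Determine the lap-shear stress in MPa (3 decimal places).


stress = F / (overlap * width)
= 21928 / (33 * 31)
= 21.435 MPa

21.435


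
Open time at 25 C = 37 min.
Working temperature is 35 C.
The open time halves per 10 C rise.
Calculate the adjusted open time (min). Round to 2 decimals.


factor = 2^((35 - 25) / 10) = 2.0000
ot = 37 / 2.0000 = 18.50 min

18.50


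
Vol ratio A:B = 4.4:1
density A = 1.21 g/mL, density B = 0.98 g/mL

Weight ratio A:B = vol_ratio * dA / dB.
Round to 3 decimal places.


Weight ratio = 4.4 * 1.21 / 0.98
= 5.433

5.433


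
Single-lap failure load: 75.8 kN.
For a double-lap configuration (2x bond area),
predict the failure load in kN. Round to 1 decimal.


Failure load = 75.8 * 2 = 151.6 kN

151.6


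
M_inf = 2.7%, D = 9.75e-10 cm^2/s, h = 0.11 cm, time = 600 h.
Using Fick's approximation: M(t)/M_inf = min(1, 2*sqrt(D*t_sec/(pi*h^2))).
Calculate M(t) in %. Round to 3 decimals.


t = 2160000 s
ratio = min(1, 2*sqrt(9.75e-10*2160000/(pi*0.0121)))
= 0.470751
M(t) = 2.7 * 0.470751 = 1.271%

1.271


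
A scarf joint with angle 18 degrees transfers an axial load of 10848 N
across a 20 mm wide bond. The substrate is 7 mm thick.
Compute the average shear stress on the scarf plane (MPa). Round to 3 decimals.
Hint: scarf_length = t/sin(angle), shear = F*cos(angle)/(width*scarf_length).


scarf_length = 7 / sin(18 deg) = 22.6525 mm
cos(18 deg) = 0.951057
shear stress = 10848 * 0.951057 / (20 * 22.6525)
= 22.772 MPa

22.772


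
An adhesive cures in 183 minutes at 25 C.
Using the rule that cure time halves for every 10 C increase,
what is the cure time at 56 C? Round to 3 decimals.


Factor = 2^((56 - 25) / 10) = 8.5742
Cure time = 183 / 8.5742
= 21.343 minutes

21.343


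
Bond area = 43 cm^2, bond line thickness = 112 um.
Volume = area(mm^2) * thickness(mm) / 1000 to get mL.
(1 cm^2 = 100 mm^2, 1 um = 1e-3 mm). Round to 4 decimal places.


area_mm2 = 43 * 100 = 4300
blt_mm = 112 * 1e-3 = 0.112
vol_mm3 = 4300 * 0.112 = 481.6
vol_mL = 481.6 / 1000 = 0.4816 mL

0.4816


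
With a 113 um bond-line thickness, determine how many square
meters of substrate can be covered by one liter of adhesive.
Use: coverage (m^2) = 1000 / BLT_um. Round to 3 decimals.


Coverage = 1000 / 113 = 8.850 m^2

8.850


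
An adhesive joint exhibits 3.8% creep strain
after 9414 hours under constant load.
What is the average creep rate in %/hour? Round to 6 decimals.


Creep rate = strain / time
= 3.8 / 9414
= 0.000404 %/h

0.000404


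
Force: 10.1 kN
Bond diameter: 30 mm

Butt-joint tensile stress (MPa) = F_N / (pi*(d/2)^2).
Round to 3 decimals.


F_N = 10.1 * 1000 = 10100.0 N
A = pi*(15.0)^2 = 706.8583 mm^2
stress = 10100.0 / 706.8583 = 14.289 MPa

14.289


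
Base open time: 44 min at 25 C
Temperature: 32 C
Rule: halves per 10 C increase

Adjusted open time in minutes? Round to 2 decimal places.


Acceleration = 2^((32-25)/10) = 1.6245
Open time = 44 / 1.6245 = 27.09 min

27.09


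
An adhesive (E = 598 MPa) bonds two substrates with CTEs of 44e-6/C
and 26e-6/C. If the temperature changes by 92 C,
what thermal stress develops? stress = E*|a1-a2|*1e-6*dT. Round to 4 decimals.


Stress = 598 * |44 - 26| * 1e-6 * 92
= 0.9903 MPa

0.9903


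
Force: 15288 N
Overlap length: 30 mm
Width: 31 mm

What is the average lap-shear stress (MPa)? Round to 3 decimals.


Average shear stress = F / (overlap * width)
= 15288 / (30 * 31)
= 16.439 MPa

16.439


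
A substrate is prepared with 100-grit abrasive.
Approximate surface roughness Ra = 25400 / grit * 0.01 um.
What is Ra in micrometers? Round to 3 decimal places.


Ra = 25400 / 100 * 0.01 = 2.540 um

2.540


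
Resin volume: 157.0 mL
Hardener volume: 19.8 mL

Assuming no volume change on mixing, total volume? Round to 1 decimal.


V_total = 157.0 + 19.8 = 176.8 mL

176.8


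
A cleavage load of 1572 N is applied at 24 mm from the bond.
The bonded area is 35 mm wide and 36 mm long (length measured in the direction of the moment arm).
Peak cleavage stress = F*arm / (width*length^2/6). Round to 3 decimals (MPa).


Moment = 1572 * 24 = 37728 N*mm
Section modulus = 35 * 1296 / 6 = 45360 / 6 mm^3
Stress = 37728 / (45360 / 6) = 226368 / 45360
= 4.990 MPa

4.990


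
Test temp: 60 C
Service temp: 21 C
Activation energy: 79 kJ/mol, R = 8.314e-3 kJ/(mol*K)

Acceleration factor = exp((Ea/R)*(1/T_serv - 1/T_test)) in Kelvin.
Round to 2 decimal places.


AF = exp((79/0.008314)*(1/294.15 - 1/333.15))
= 43.89

43.89


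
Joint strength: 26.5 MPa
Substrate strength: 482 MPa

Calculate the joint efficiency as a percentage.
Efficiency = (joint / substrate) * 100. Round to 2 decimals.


Efficiency = (26.5 / 482) * 100 = 5.50%

5.50


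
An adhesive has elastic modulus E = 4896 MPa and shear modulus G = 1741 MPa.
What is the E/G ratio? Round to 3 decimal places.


E/G = 4896 / 1741 = 2.812

2.812


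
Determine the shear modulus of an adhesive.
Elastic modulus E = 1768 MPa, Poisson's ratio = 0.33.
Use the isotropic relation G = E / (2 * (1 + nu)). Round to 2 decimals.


G = 1768 / (2*(1+0.33)) = 1768 / 2.66
= 664.66 MPa

664.66


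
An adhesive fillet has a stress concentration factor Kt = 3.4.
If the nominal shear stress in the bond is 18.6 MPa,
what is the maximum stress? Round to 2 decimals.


Max stress = 18.6 * 3.4 = 63.24 MPa

63.24


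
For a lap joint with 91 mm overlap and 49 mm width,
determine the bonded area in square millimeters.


Area = 91 * 49 = 4459 mm^2

4459


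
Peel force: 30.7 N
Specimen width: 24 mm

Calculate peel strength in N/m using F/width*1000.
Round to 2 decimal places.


Peel strength = 30.7 / 24 * 1000 = 1279.17 N/m

1279.17


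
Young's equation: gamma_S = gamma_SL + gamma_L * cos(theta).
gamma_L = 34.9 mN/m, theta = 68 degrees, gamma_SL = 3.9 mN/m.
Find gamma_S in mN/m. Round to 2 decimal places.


cos(68 deg) = 0.374607
gamma_S = 3.9 + 34.9 * 0.374607
= 16.97 mN/m

16.97


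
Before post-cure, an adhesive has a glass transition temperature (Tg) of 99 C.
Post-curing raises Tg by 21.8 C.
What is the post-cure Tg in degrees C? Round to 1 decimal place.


Tg_post = Tg_base + delta_Tg
= 99 + 21.8
= 120.8 C

120.8


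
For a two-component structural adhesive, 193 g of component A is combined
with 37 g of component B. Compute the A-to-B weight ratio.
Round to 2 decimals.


Weight ratio A:B = 193 / 37
= 5.22

5.22


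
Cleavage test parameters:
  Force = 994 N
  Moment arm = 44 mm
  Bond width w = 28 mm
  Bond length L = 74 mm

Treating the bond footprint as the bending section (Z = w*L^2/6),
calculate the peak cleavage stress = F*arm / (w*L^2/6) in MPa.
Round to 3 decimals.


M = 994 * 44 = 43736 N*mm
Z = 28 * 74^2 / 6 = 153328 / 6 mm^3
sigma = M / Z = 6 * 43736 / 153328 = 262416 / 153328
= 1.711 MPa

1.711


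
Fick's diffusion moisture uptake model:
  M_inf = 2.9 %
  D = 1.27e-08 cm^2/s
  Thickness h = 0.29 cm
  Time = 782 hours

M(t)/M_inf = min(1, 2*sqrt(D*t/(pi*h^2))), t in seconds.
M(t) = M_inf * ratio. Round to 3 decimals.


t_sec = 782 * 3600 = 2815200
ratio = 2*sqrt(1.27e-08*2815200/(pi*0.29^2))
= min(1, 0.735722)
= 0.735722
M(t) = 2.9 * 0.735722 = 2.134 %

2.134
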